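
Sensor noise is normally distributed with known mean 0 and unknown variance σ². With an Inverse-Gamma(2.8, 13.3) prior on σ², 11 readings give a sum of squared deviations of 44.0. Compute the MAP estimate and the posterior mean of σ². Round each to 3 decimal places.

Posterior: Inverse-Gamma(shape = 2.8+11/2 = 8.3, scale = 13.3+44.0/2 = 35.3).
Mode = β/(α+1) = 35.3/9.3 = 3.796.
Mean = β/(α−1) = 35.3/7.3 = 4.836.
Mean > mode: the posterior has a right tail.

MAP = 3.796; posterior mean = 4.836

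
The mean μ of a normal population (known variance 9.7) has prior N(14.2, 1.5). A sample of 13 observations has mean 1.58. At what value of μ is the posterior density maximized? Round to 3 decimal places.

5.772

Posterior for μ is Normal. Precision-weighted mean: (1/1.5·14.2 + 13/9.7·1.58) / (1/1.5 + 13/9.7) = 5.772.
A Normal posterior is symmetric, so mode = mean.
This is the posterior mode — the MAP estimate.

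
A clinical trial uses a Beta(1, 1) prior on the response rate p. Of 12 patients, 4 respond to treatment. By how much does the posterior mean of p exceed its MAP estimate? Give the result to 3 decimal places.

0.024

Posterior: Beta(1+4, 1+8) = Beta(5, 9).
Mode = (5−1)/(5+9−2) = 4/12 = 0.333.
With a flat prior the MAP equals the MLE, 4/12.
Mean = 5/(5+9) = 5/14 = 0.357.
Difference = 0.357 − 0.333 = 0.024.
The mean is pulled above the mode by the posterior's right skew.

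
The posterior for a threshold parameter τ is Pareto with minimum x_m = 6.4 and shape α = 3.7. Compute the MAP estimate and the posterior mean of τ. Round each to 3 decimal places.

MAP estimate = 6.400, posterior mean = 8.770

The Pareto density is strictly decreasing on [x_m, ∞), so the mode is x_m = 6.400.
Mean = α·x_m/(α−1) = 3.7·6.4/2.7 = 8.770.
Mean > mode: the posterior has a right tail.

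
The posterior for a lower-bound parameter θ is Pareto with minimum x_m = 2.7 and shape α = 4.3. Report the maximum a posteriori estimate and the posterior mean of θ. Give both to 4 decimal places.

The Pareto density is strictly decreasing on [x_m, ∞), so the mode is x_m = 2.7000.
Mean = α·x_m/(α−1) = 4.3·2.7/3.3 = 3.5182.

MAP = 2.7000; posterior mean = 3.5182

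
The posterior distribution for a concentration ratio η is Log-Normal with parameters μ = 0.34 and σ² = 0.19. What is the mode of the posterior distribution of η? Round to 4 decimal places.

1.1618

Mode = exp(μ − σ²) = exp(0.15) = 1.1618.
Mean = exp(μ + σ²/2) = exp(0.435) = 1.5450.
This is the posterior mode — the MAP estimate.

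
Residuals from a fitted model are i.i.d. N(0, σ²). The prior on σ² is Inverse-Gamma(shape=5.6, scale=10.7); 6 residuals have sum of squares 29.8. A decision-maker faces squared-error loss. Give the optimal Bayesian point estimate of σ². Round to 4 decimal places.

3.3684

Posterior: Inverse-Gamma(shape = 5.6+6/2 = 8.6, scale = 10.7+29.8/2 = 25.6).
Mode = β/(α+1) = 25.6/9.6 = 2.6667.
Mean = β/(α−1) = 25.6/7.6 = 3.3684.
Squared-error loss ⇒ the optimal estimator is the posterior mean.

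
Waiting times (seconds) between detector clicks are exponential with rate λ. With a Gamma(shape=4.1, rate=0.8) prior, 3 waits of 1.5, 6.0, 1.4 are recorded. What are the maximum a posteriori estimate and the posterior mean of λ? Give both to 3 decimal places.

Σ times = 8.9. Posterior: Gamma(shape = 4.1+3 = 7.1, rate = 0.8+8.9 = 9.7).
Mode = (α−1)/β = 6.1/9.7 = 0.629.
Mean = α/β = 7.1/9.7 = 0.732.
Mean > mode: the posterior has a right tail.

maximum a posteriori estimate = 0.629, posterior mean = 0.732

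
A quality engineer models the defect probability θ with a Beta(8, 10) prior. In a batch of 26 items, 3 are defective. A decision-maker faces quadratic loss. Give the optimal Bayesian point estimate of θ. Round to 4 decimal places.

0.2500

Posterior: Beta(8+3, 10+23) = Beta(11, 33).
Mode = (11−1)/(11+33−2) = 10/42 = 0.2381.
Mean = 11/(11+33) = 11/44 = 0.2500.
Quadratic loss ⇒ the optimal estimator is the posterior mean.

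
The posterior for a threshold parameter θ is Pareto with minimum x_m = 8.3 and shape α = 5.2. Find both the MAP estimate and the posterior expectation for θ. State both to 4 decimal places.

θ_MAP = 8.3000, E[θ|data] = 10.2762

The Pareto density is strictly decreasing on [x_m, ∞), so the mode is x_m = 8.3000.
Mean = α·x_m/(α−1) = 5.2·8.3/4.2 = 10.2762.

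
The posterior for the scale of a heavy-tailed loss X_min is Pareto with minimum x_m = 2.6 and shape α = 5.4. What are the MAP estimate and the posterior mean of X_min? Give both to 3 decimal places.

MAP = 2.600; posterior mean = 3.191

The Pareto density is strictly decreasing on [x_m, ∞), so the mode is x_m = 2.600.
Mean = α·x_m/(α−1) = 5.4·2.6/4.4 = 3.191.
Mean > mode: the posterior has a right tail.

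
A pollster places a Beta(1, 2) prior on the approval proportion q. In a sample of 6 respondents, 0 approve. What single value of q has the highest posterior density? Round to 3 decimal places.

Posterior: Beta(1+0, 2+6) = Beta(1, 8).
Since α = 1 ≤ 1 and β > 1, the Beta density is monotone decreasing on [0,1]; the mode is at 0.
Mean = 1/(1+8) = 0.111.
This is the posterior mode — the MAP estimate.

0.000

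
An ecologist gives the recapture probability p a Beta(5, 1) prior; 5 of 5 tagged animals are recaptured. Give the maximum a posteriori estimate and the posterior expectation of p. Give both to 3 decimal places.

Posterior: Beta(5+5, 1+0) = Beta(10, 1).
Since β = 1 ≤ 1 and α > 1, the Beta density is monotone increasing on [0,1]; the mode is at 1.
Mean = 10/(10+1) = 0.909.
The posterior is left-skewed, so the mode exceeds the mean.

MAP: 1.000. Posterior mean: 0.909.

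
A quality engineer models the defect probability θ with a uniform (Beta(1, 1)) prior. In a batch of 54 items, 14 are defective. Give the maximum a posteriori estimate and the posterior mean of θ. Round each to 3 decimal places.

Posterior: Beta(1+14, 1+40) = Beta(15, 41).
Mode = (15−1)/(15+41−2) = 14/54 = 0.259.
With a flat prior the MAP equals the MLE, 14/54.
Mean = 15/(15+41) = 15/56 = 0.268.
Right-skewed posterior ⇒ mode < mean.

θ_MAP = 0.259, E[θ|data] = 0.268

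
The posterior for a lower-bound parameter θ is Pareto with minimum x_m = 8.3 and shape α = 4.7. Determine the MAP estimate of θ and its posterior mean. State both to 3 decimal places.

The Pareto density is strictly decreasing on [x_m, ∞), so the mode is x_m = 8.300.
Mean = α·x_m/(α−1) = 4.7·8.3/3.7 = 10.543.
The posterior is right-skewed, so the mean exceeds the mode.

MAP = 8.300, posterior mean = 10.543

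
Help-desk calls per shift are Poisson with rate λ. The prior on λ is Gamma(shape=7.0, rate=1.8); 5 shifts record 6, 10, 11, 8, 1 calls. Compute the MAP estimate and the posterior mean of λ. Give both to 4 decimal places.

Σ counts = 36. Posterior: Gamma(shape = 7.0+36 = 43.0, rate = 1.8+5 = 6.8).
Mode = (α−1)/β = 42.0/6.8 = 6.1765.
Mean = α/β = 43.0/6.8 = 6.3235.
Right-skewed posterior ⇒ mode < mean.

MAP = 6.1765; posterior mean = 6.3235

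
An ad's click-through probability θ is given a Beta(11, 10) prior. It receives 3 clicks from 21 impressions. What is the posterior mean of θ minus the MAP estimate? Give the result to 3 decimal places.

0.008

Posterior: Beta(11+3, 10+18) = Beta(14, 28).
Mode = (14−1)/(14+28−2) = 13/40 = 0.325.
Mean = 14/(14+28) = 14/42 = 0.333.
Difference = 0.333 − 0.325 = 0.008.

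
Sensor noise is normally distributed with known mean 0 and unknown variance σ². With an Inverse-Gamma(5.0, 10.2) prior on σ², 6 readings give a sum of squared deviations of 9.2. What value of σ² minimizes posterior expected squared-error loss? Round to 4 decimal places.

2.1143

Posterior: Inverse-Gamma(shape = 5.0+6/2 = 8.0, scale = 10.2+9.2/2 = 14.8).
Mode = β/(α+1) = 14.8/9.0 = 1.6444.
Mean = β/(α−1) = 14.8/7.0 = 2.1143.
Squared-error loss ⇒ the optimal estimator is the posterior mean.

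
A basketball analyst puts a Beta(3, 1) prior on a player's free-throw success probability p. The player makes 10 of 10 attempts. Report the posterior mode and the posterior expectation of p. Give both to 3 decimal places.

MAP = 1.000, posterior mean = 0.929

Posterior: Beta(3+10, 1+0) = Beta(13, 1).
Since β = 1 ≤ 1 and α > 1, the Beta density is monotone increasing on [0,1]; the mode is at 1.
Mean = 13/(13+1) = 0.929.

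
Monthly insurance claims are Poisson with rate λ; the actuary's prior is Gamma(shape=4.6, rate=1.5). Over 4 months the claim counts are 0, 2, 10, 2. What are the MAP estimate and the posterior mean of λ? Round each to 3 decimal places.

Σ counts = 14. Posterior: Gamma(shape = 4.6+14 = 18.6, rate = 1.5+4 = 5.5).
Mode = (α−1)/β = 17.6/5.5 = 3.200.
Mean = α/β = 18.6/5.5 = 3.382.

MAP estimate = 3.200, posterior mean = 3.382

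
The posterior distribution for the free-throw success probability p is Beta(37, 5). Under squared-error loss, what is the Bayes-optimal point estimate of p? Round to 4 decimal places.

Mode = (37−1)/(37+5−2) = 36/40 = 0.9000.
Mean = 37/(37+5) = 37/42 = 0.8810.
Squared-error loss ⇒ the optimal estimator is the posterior mean.

0.8810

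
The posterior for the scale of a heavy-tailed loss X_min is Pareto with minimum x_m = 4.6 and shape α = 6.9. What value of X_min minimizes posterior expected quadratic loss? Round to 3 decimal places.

The Pareto density is strictly decreasing on [x_m, ∞), so the mode is x_m = 4.600.
Mean = α·x_m/(α−1) = 6.9·4.6/5.9 = 5.380.
Quadratic loss ⇒ the optimal estimator is the posterior mean.

5.380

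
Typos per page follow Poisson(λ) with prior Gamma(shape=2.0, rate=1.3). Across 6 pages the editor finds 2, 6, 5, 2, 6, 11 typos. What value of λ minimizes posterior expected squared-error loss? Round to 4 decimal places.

4.6575

Σ counts = 32. Posterior: Gamma(shape = 2.0+32 = 34.0, rate = 1.3+6 = 7.3).
Mode = (α−1)/β = 33.0/7.3 = 4.5205.
Mean = α/β = 34.0/7.3 = 4.6575.
Squared-error loss ⇒ the optimal estimator is the posterior mean.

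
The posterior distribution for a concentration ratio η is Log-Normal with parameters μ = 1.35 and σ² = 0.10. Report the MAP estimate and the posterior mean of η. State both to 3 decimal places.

Mode = exp(μ − σ²) = exp(1.25) = 3.490.
Mean = exp(μ + σ²/2) = exp(1.400) = 4.055.
Mean > mode: the posterior has a right tail.

MAP: 3.490. Posterior mean: 4.055.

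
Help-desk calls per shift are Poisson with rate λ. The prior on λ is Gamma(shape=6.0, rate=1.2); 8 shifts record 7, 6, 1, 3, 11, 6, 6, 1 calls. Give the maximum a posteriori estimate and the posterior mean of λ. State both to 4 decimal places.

Σ counts = 41. Posterior: Gamma(shape = 6.0+41 = 47.0, rate = 1.2+8 = 9.2).
Mode = (α−1)/β = 46.0/9.2 = 5.0000.
Mean = α/β = 47.0/9.2 = 5.1087.
Right-skewed posterior ⇒ mode < mean.

MAP = 5.0000; posterior mean = 5.1087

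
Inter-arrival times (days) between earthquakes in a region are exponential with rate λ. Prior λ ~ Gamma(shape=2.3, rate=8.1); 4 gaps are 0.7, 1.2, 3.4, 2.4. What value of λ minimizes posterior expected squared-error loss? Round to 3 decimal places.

0.399

Σ times = 7.7. Posterior: Gamma(shape = 2.3+4 = 6.3, rate = 8.1+7.7 = 15.8).
Mode = (α−1)/β = 5.3/15.8 = 0.335.
Mean = α/β = 6.3/15.8 = 0.399.
Squared-error loss ⇒ the optimal estimator is the posterior mean.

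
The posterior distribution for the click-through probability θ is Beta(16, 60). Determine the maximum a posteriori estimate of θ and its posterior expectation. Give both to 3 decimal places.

Mode = (16−1)/(16+60−2) = 15/74 = 0.203.
Mean = 16/(16+60) = 16/76 = 0.211.

MAP = 0.203; posterior mean = 0.211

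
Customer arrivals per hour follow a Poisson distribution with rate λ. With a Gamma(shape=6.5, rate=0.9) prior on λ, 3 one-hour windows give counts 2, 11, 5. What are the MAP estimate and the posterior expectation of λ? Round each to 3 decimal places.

Σ counts = 18. Posterior: Gamma(shape = 6.5+18 = 24.5, rate = 0.9+3 = 3.9).
Mode = (α−1)/β = 23.5/3.9 = 6.026.
Mean = α/β = 24.5/3.9 = 6.282.
Mean > mode: the posterior has a right tail.

MAP: 6.026. Posterior mean: 6.282.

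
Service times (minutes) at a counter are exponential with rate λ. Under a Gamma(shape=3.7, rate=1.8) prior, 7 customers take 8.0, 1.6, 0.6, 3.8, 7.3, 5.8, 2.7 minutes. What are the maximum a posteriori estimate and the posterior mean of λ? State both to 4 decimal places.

MAP: 0.3070. Posterior mean: 0.3386.

Σ times = 29.8. Posterior: Gamma(shape = 3.7+7 = 10.7, rate = 1.8+29.8 = 31.6).
Mode = (α−1)/β = 9.7/31.6 = 0.3070.
Mean = α/β = 10.7/31.6 = 0.3386.
The mean is pulled above the mode by the posterior's right skew.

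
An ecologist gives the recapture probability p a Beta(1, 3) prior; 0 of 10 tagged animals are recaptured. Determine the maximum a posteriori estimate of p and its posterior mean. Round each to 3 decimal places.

MAP: 0.000. Posterior mean: 0.071.

Posterior: Beta(1+0, 3+10) = Beta(1, 13).
Since α = 1 ≤ 1 and β > 1, the Beta density is monotone decreasing on [0,1]; the mode is at 0.
Mean = 1/(1+13) = 0.071.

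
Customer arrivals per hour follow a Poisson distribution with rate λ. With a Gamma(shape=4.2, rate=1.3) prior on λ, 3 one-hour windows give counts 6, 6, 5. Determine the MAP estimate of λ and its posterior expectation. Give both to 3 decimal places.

MAP estimate = 4.698, posterior expectation = 4.930

Σ counts = 17. Posterior: Gamma(shape = 4.2+17 = 21.2, rate = 1.3+3 = 4.3).
Mode = (α−1)/β = 20.2/4.3 = 4.698.
Mean = α/β = 21.2/4.3 = 4.930.
The posterior is right-skewed, so the mean exceeds the mode.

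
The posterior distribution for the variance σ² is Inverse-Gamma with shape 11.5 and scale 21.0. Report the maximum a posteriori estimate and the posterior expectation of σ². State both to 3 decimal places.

σ²_MAP = 1.680, E[σ²|data] = 2.000

Mode = β/(α+1) = 21.0/12.5 = 1.680.
Mean = β/(α−1) = 21.0/10.5 = 2.000.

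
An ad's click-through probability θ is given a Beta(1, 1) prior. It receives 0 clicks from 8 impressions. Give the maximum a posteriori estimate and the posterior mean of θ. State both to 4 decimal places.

MAP = 0.0000, posterior mean = 0.1000

Posterior: Beta(1+0, 1+8) = Beta(1, 9).
Since α = 1 ≤ 1 and β > 1, the Beta density is monotone decreasing on [0,1]; the mode is at 0.
Mean = 1/(1+9) = 0.1000.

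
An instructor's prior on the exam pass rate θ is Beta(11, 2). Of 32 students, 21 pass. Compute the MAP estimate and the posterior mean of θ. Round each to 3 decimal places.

Posterior: Beta(11+21, 2+11) = Beta(32, 13).
Mode = (32−1)/(32+13−2) = 31/43 = 0.721.
Mean = 32/(32+13) = 32/45 = 0.711.

θ_MAP = 0.721, E[θ|data] = 0.711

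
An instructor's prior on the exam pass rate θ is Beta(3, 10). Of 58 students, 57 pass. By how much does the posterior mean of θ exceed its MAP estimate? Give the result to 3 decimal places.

-0.010

Posterior: Beta(3+57, 10+1) = Beta(60, 11).
Mode = (60−1)/(60+11−2) = 59/69 = 0.855.
Mean = 60/(60+11) = 60/71 = 0.845.
Difference = 0.845 − 0.855 = -0.010.
The mean is pulled below the mode by the posterior's left skew.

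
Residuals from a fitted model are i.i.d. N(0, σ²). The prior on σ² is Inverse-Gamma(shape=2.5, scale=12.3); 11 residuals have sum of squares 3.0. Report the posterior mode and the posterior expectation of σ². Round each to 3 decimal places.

Posterior: Inverse-Gamma(shape = 2.5+11/2 = 8.0, scale = 12.3+3.0/2 = 13.8).
Mode = β/(α+1) = 13.8/9.0 = 1.533.
Mean = β/(α−1) = 13.8/7.0 = 1.971.

MAP = 1.533; posterior mean = 1.971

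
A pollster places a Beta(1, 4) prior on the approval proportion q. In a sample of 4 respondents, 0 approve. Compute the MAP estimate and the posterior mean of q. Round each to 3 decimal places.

Posterior: Beta(1+0, 4+4) = Beta(1, 8).
Since α = 1 ≤ 1 and β > 1, the Beta density is monotone decreasing on [0,1]; the mode is at 0.
Mean = 1/(1+8) = 0.111.

MAP = 0.000; posterior mean = 0.111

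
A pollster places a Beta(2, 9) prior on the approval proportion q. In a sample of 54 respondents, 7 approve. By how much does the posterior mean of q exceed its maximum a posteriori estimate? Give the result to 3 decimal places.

Posterior: Beta(2+7, 9+47) = Beta(9, 56).
Mode = (9−1)/(9+56−2) = 8/63 = 0.127.
Mean = 9/(9+56) = 9/65 = 0.138.
Difference = 0.138 − 0.127 = 0.011.

0.011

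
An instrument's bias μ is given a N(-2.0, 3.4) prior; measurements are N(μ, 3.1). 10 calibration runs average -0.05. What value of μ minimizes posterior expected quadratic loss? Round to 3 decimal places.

-0.213

Posterior for μ is Normal. Precision-weighted mean: (1/3.4·-2.0 + 10/3.1·-0.05) / (1/3.4 + 10/3.1) = -0.213.
A Normal posterior is symmetric, so mode = mean.
Quadratic loss ⇒ the optimal estimator is the posterior mean.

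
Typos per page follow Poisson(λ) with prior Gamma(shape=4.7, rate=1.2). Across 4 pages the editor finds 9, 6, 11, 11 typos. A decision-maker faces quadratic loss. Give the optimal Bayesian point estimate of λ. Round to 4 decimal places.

Σ counts = 37. Posterior: Gamma(shape = 4.7+37 = 41.7, rate = 1.2+4 = 5.2).
Mode = (α−1)/β = 40.7/5.2 = 7.8269.
Mean = α/β = 41.7/5.2 = 8.0192.
Quadratic loss ⇒ the optimal estimator is the posterior mean.

8.0192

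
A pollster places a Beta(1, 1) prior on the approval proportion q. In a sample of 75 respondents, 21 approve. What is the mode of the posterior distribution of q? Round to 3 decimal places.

Posterior: Beta(1+21, 1+54) = Beta(22, 55).
Mode = (22−1)/(22+55−2) = 21/75 = 0.280.
Mean = 22/(22+55) = 22/77 = 0.286.
This is the posterior mode — the MAP estimate.

0.280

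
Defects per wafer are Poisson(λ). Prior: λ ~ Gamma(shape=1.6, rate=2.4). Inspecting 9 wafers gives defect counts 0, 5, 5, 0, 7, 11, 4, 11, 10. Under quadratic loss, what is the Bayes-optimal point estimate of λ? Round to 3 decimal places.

4.789

Σ counts = 53. Posterior: Gamma(shape = 1.6+53 = 54.6, rate = 2.4+9 = 11.4).
Mode = (α−1)/β = 53.6/11.4 = 4.702.
Mean = α/β = 54.6/11.4 = 4.789.
Quadratic loss ⇒ the optimal estimator is the posterior mean.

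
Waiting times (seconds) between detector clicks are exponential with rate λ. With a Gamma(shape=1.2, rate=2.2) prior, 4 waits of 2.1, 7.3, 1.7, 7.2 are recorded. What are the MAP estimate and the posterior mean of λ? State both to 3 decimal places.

Σ times = 18.3. Posterior: Gamma(shape = 1.2+4 = 5.2, rate = 2.2+18.3 = 20.5).
Mode = (α−1)/β = 4.2/20.5 = 0.205.
Mean = α/β = 5.2/20.5 = 0.254.

λ_MAP = 0.205, E[λ|data] = 0.254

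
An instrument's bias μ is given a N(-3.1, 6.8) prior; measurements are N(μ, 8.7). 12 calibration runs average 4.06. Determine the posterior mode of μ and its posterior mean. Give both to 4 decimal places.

MAP: 3.3702. Posterior mean: 3.3702.

Posterior for μ is Normal. Precision-weighted mean: (1/6.8·-3.1 + 12/8.7·4.06) / (1/6.8 + 12/8.7) = 3.3702.
A Normal posterior is symmetric, so mode = mean.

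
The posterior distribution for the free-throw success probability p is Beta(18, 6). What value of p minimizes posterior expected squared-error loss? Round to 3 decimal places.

0.750

Mode = (18−1)/(18+6−2) = 17/22 = 0.773.
Mean = 18/(18+6) = 18/24 = 0.750.
Squared-error loss ⇒ the optimal estimator is the posterior mean.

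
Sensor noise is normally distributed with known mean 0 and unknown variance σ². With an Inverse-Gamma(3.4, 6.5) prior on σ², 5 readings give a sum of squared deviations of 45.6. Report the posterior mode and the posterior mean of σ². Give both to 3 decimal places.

MAP = 4.246; posterior mean = 5.980

Posterior: Inverse-Gamma(shape = 3.4+5/2 = 5.9, scale = 6.5+45.6/2 = 29.3).
Mode = β/(α+1) = 29.3/6.9 = 4.246.
Mean = β/(α−1) = 29.3/4.9 = 5.980.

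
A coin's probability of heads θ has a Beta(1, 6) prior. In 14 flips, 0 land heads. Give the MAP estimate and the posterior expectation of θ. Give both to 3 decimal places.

θ_MAP = 0.000, E[θ|data] = 0.048

Posterior: Beta(1+0, 6+14) = Beta(1, 20).
Since α = 1 ≤ 1 and β > 1, the Beta density is monotone decreasing on [0,1]; the mode is at 0.
Mean = 1/(1+20) = 0.048.
The posterior is right-skewed, so the mean exceeds the mode.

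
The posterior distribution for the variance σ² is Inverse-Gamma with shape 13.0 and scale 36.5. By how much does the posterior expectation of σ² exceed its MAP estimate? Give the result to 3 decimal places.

Mode = β/(α+1) = 36.5/14.0 = 2.607.
Mean = β/(α−1) = 36.5/12.0 = 3.042.
Difference = 3.042 − 2.607 = 0.435.

0.435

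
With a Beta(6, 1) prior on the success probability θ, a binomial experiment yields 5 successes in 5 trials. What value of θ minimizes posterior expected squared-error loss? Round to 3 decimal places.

Posterior: Beta(6+5, 1+0) = Beta(11, 1).
Since β = 1 ≤ 1 and α > 1, the Beta density is monotone increasing on [0,1]; the mode is at 1.
Mean = 11/(11+1) = 0.917.
Squared-error loss ⇒ the optimal estimator is the posterior mean.

0.917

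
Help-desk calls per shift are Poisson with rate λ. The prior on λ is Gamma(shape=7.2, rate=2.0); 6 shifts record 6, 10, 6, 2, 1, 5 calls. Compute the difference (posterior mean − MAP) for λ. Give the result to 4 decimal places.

Σ counts = 30. Posterior: Gamma(shape = 7.2+30 = 37.2, rate = 2.0+6 = 8.0).
Mode = (α−1)/β = 36.2/8.0 = 4.5250.
Mean = α/β = 37.2/8.0 = 4.6500.
Difference = 4.6500 − 4.5250 = 0.1250.

0.1250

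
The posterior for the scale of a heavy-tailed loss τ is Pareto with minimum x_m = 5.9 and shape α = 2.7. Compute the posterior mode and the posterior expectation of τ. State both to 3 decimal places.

The Pareto density is strictly decreasing on [x_m, ∞), so the mode is x_m = 5.900.
Mean = α·x_m/(α−1) = 2.7·5.9/1.7 = 9.371.
The mean is pulled above the mode by the posterior's right skew.

MAP: 5.900. Posterior mean: 9.371.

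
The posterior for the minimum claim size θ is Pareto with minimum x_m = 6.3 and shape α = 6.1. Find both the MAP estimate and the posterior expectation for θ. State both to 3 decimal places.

MAP = 6.300; posterior mean = 7.535

The Pareto density is strictly decreasing on [x_m, ∞), so the mode is x_m = 6.300.
Mean = α·x_m/(α−1) = 6.1·6.3/5.1 = 7.535.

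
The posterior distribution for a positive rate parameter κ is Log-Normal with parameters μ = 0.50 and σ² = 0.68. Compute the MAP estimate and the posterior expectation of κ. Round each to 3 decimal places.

Mode = exp(μ − σ²) = exp(-0.18) = 0.835.
Mean = exp(μ + σ²/2) = exp(0.840) = 2.316.
The posterior is right-skewed, so the mean exceeds the mode.

κ_MAP = 0.835, E[κ|data] = 2.316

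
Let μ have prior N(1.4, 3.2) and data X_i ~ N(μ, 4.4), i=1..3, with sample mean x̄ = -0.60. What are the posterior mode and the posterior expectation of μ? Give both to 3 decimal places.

Posterior for μ is Normal. Precision-weighted mean: (1/3.2·1.4 + 3/4.4·-0.60) / (1/3.2 + 3/4.4) = 0.029.
A Normal posterior is symmetric, so mode = mean.

μ_MAP = 0.029, E[μ|data] = 0.029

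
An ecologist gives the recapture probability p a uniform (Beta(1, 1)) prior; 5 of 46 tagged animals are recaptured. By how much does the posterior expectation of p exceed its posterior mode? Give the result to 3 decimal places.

Posterior: Beta(1+5, 1+41) = Beta(6, 42).
Mode = (6−1)/(6+42−2) = 5/46 = 0.109.
With a flat prior the MAP equals the MLE, 5/46.
Mean = 6/(6+42) = 6/48 = 0.125.
Difference = 0.125 − 0.109 = 0.016.
Right-skewed posterior ⇒ mode < mean.

0.016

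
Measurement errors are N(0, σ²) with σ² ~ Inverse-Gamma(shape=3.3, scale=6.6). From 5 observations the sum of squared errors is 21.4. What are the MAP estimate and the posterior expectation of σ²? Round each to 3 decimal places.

Posterior: Inverse-Gamma(shape = 3.3+5/2 = 5.8, scale = 6.6+21.4/2 = 17.3).
Mode = β/(α+1) = 17.3/6.8 = 2.544.
Mean = β/(α−1) = 17.3/4.8 = 3.604.
The posterior is right-skewed, so the mean exceeds the mode.

MAP estimate = 2.544, posterior expectation = 3.604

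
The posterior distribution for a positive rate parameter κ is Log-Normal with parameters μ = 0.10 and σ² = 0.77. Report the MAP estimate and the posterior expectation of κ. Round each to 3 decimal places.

Mode = exp(μ − σ²) = exp(-0.67) = 0.512.
Mean = exp(μ + σ²/2) = exp(0.485) = 1.624.
Mean > mode: the posterior has a right tail.

κ_MAP = 0.512, E[κ|data] = 1.624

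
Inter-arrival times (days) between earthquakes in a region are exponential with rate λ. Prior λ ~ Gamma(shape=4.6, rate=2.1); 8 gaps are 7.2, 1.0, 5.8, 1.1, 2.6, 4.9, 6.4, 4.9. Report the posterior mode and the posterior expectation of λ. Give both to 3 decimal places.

λ_MAP = 0.322, E[λ|data] = 0.350

Σ times = 33.9. Posterior: Gamma(shape = 4.6+8 = 12.6, rate = 2.1+33.9 = 36.0).
Mode = (α−1)/β = 11.6/36.0 = 0.322.
Mean = α/β = 12.6/36.0 = 0.350.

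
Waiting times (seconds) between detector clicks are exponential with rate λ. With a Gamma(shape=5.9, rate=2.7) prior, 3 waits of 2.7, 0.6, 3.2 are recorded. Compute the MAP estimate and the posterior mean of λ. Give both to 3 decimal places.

MAP = 0.859; posterior mean = 0.967

Σ times = 6.5. Posterior: Gamma(shape = 5.9+3 = 8.9, rate = 2.7+6.5 = 9.2).
Mode = (α−1)/β = 7.9/9.2 = 0.859.
Mean = α/β = 8.9/9.2 = 0.967.
Right-skewed posterior ⇒ mode < mean.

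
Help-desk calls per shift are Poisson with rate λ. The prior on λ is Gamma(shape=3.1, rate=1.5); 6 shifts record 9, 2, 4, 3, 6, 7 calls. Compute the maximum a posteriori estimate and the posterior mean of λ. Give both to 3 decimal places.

MAP = 4.413, posterior mean = 4.547

Σ counts = 31. Posterior: Gamma(shape = 3.1+31 = 34.1, rate = 1.5+6 = 7.5).
Mode = (α−1)/β = 33.1/7.5 = 4.413.
Mean = α/β = 34.1/7.5 = 4.547.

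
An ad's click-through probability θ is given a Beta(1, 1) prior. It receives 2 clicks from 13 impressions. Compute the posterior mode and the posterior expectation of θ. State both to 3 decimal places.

Posterior: Beta(1+2, 1+11) = Beta(3, 12).
Mode = (3−1)/(3+12−2) = 2/13 = 0.154.
With a flat prior the MAP equals the MLE, 2/13.
Mean = 3/(3+12) = 3/15 = 0.200.
The posterior is right-skewed, so the mean exceeds the mode.

MAP = 0.154, posterior mean = 0.200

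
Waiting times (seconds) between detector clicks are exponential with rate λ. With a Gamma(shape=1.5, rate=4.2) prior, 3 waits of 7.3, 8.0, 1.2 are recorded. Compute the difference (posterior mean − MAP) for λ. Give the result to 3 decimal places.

0.048

Σ times = 16.5. Posterior: Gamma(shape = 1.5+3 = 4.5, rate = 4.2+16.5 = 20.7).
Mode = (α−1)/β = 3.5/20.7 = 0.169.
Mean = α/β = 4.5/20.7 = 0.217.
Difference = 0.217 − 0.169 = 0.048.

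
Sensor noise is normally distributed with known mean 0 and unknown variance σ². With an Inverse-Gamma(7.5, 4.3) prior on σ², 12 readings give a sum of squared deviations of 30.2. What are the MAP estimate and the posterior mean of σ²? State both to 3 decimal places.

MAP = 1.338, posterior mean = 1.552

Posterior: Inverse-Gamma(shape = 7.5+12/2 = 13.5, scale = 4.3+30.2/2 = 19.4).
Mode = β/(α+1) = 19.4/14.5 = 1.338.
Mean = β/(α−1) = 19.4/12.5 = 1.552.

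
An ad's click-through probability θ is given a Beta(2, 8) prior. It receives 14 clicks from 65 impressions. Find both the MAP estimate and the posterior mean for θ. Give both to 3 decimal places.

Posterior: Beta(2+14, 8+51) = Beta(16, 59).
Mode = (16−1)/(16+59−2) = 15/73 = 0.205.
Mean = 16/(16+59) = 16/75 = 0.213.

MAP: 0.205. Posterior mean: 0.213.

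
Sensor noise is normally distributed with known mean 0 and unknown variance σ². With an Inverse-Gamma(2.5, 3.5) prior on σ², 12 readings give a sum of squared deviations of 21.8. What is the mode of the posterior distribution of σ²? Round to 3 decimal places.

Posterior: Inverse-Gamma(shape = 2.5+12/2 = 8.5, scale = 3.5+21.8/2 = 14.4).
Mode = β/(α+1) = 14.4/9.5 = 1.516.
Mean = β/(α−1) = 14.4/7.5 = 1.920.
This is the posterior mode — the MAP estimate.

1.516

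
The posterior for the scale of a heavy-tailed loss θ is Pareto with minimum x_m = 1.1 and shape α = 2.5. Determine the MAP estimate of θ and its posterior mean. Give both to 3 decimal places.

The Pareto density is strictly decreasing on [x_m, ∞), so the mode is x_m = 1.100.
Mean = α·x_m/(α−1) = 2.5·1.1/1.5 = 1.833.

MAP = 1.100, posterior mean = 1.833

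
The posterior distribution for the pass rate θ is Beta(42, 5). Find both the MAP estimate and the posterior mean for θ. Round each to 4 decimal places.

Mode = (42−1)/(42+5−2) = 41/45 = 0.9111.
Mean = 42/(42+5) = 42/47 = 0.8936.
The mean is pulled below the mode by the posterior's left skew.

MAP estimate = 0.9111, posterior mean = 0.8936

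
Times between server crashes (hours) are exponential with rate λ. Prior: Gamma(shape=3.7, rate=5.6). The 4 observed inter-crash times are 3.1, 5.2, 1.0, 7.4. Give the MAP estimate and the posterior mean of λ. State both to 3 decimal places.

Σ times = 16.7. Posterior: Gamma(shape = 3.7+4 = 7.7, rate = 5.6+16.7 = 22.3).
Mode = (α−1)/β = 6.7/22.3 = 0.300.
Mean = α/β = 7.7/22.3 = 0.345.

MAP estimate = 0.300, posterior mean = 0.345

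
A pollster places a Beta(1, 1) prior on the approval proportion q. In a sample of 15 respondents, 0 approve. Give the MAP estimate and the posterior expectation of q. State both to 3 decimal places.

Posterior: Beta(1+0, 1+15) = Beta(1, 16).
Since α = 1 ≤ 1 and β > 1, the Beta density is monotone decreasing on [0,1]; the mode is at 0.
Mean = 1/(1+16) = 0.059.

MAP = 0.000, posterior mean = 0.059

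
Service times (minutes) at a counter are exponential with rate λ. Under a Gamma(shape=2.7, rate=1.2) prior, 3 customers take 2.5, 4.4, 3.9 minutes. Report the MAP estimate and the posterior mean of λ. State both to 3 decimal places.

Σ times = 10.8. Posterior: Gamma(shape = 2.7+3 = 5.7, rate = 1.2+10.8 = 12.0).
Mode = (α−1)/β = 4.7/12.0 = 0.392.
Mean = α/β = 5.7/12.0 = 0.475.
Mean > mode: the posterior has a right tail.

MAP = 0.392, posterior mean = 0.475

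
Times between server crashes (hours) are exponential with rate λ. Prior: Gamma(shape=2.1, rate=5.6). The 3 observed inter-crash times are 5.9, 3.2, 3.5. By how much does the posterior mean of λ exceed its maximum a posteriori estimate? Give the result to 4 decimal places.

0.0549

Σ times = 12.6. Posterior: Gamma(shape = 2.1+3 = 5.1, rate = 5.6+12.6 = 18.2).
Mode = (α−1)/β = 4.1/18.2 = 0.2253.
Mean = α/β = 5.1/18.2 = 0.2802.
Difference = 0.2802 − 0.2253 = 0.0549.
Mean > mode: the posterior has a right tail.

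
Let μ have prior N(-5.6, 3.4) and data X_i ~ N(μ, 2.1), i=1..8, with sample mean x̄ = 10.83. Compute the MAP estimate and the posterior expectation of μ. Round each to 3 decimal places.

Posterior for μ is Normal. Precision-weighted mean: (1/3.4·-5.6 + 8/2.1·10.83) / (1/3.4 + 8/2.1) = 9.652.
A Normal posterior is symmetric, so mode = mean.

MAP estimate = 9.652, posterior expectation = 9.652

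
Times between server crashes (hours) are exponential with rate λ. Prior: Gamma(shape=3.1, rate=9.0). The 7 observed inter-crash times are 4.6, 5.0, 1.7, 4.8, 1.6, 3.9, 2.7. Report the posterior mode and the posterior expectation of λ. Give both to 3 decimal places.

MAP: 0.273. Posterior mean: 0.303.

Σ times = 24.3. Posterior: Gamma(shape = 3.1+7 = 10.1, rate = 9.0+24.3 = 33.3).
Mode = (α−1)/β = 9.1/33.3 = 0.273.
Mean = α/β = 10.1/33.3 = 0.303.
Right-skewed posterior ⇒ mode < mean.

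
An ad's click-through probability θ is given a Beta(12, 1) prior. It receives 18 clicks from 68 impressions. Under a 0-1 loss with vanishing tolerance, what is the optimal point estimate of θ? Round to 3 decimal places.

Posterior: Beta(12+18, 1+50) = Beta(30, 51).
Mode = (30−1)/(30+51−2) = 29/79 = 0.367.
Mean = 30/(30+51) = 30/81 = 0.370.
This is the posterior mode — the MAP estimate.

0.367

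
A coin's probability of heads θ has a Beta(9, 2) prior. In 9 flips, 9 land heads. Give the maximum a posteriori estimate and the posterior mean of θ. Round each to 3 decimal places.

θ_MAP = 0.944, E[θ|data] = 0.900

Posterior: Beta(9+9, 2+0) = Beta(18, 2).
Mode = (18−1)/(18+2−2) = 17/18 = 0.944.
Mean = 18/(18+2) = 18/20 = 0.900.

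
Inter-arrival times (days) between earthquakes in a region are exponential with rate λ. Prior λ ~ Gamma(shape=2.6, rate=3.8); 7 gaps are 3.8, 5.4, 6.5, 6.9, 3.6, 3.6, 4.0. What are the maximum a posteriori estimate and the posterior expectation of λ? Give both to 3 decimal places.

λ_MAP = 0.229, E[λ|data] = 0.255

Σ times = 33.8. Posterior: Gamma(shape = 2.6+7 = 9.6, rate = 3.8+33.8 = 37.6).
Mode = (α−1)/β = 8.6/37.6 = 0.229.
Mean = α/β = 9.6/37.6 = 0.255.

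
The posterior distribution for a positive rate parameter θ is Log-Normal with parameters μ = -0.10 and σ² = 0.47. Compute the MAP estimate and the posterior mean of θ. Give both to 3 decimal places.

Mode = exp(μ − σ²) = exp(-0.57) = 0.566.
Mean = exp(μ + σ²/2) = exp(0.135) = 1.145.
Mean > mode: the posterior has a right tail.

MAP estimate = 0.566, posterior mean = 1.145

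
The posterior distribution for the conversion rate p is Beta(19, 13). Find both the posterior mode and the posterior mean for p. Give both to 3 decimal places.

posterior mode = 0.600, posterior mean = 0.594

Mode = (19−1)/(19+13−2) = 18/30 = 0.600.
Mean = 19/(19+13) = 19/32 = 0.594.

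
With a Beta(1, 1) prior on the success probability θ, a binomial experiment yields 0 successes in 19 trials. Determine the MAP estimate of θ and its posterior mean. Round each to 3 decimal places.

MAP estimate = 0.000, posterior mean = 0.048

Posterior: Beta(1+0, 1+19) = Beta(1, 20).
Since α = 1 ≤ 1 and β > 1, the Beta density is monotone decreasing on [0,1]; the mode is at 0.
Mean = 1/(1+20) = 0.048.
The posterior is right-skewed, so the mean exceeds the mode.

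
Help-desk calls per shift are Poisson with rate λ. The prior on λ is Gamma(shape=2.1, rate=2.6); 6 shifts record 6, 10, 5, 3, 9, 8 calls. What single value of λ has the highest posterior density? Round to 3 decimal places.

Σ counts = 41. Posterior: Gamma(shape = 2.1+41 = 43.1, rate = 2.6+6 = 8.6).
Mode = (α−1)/β = 42.1/8.6 = 4.895.
Mean = α/β = 43.1/8.6 = 5.012.
This is the posterior mode — the MAP estimate.

4.895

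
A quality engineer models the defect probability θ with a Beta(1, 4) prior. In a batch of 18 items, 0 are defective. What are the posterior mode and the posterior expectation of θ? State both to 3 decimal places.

θ_MAP = 0.000, E[θ|data] = 0.043

Posterior: Beta(1+0, 4+18) = Beta(1, 22).
Since α = 1 ≤ 1 and β > 1, the Beta density is monotone decreasing on [0,1]; the mode is at 0.
Mean = 1/(1+22) = 0.043.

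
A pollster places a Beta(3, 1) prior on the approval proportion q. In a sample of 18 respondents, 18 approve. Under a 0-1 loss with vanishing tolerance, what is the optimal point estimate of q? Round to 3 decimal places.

1.000

Posterior: Beta(3+18, 1+0) = Beta(21, 1).
Since β = 1 ≤ 1 and α > 1, the Beta density is monotone increasing on [0,1]; the mode is at 1.
Mean = 21/(21+1) = 0.955.
This is the posterior mode — the MAP estimate.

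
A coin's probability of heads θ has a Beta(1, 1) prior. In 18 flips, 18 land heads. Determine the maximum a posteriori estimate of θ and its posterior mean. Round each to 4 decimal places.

θ_MAP = 1.0000, E[θ|data] = 0.9500

Posterior: Beta(1+18, 1+0) = Beta(19, 1).
Since β = 1 ≤ 1 and α > 1, the Beta density is monotone increasing on [0,1]; the mode is at 1.
Mean = 19/(19+1) = 0.9500.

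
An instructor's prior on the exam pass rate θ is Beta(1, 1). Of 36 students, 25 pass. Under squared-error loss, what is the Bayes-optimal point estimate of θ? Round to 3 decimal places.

0.684

Posterior: Beta(1+25, 1+11) = Beta(26, 12).
Mode = (26−1)/(26+12−2) = 25/36 = 0.694.
With a flat prior the MAP equals the MLE, 25/36.
Mean = 26/(26+12) = 26/38 = 0.684.
Squared-error loss ⇒ the optimal estimator is the posterior mean.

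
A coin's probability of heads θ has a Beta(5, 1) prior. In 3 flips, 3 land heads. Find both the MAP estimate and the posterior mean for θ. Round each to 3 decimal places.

MAP = 1.000; posterior mean = 0.889

Posterior: Beta(5+3, 1+0) = Beta(8, 1).
Since β = 1 ≤ 1 and α > 1, the Beta density is monotone increasing on [0,1]; the mode is at 1.
Mean = 8/(8+1) = 0.889.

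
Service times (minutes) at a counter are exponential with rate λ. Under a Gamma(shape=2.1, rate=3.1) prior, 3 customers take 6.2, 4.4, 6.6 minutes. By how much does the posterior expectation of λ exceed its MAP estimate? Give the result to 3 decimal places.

Σ times = 17.2. Posterior: Gamma(shape = 2.1+3 = 5.1, rate = 3.1+17.2 = 20.3).
Mode = (α−1)/β = 4.1/20.3 = 0.202.
Mean = α/β = 5.1/20.3 = 0.251.
Difference = 0.251 − 0.202 = 0.049.
Right-skewed posterior ⇒ mode < mean.

0.049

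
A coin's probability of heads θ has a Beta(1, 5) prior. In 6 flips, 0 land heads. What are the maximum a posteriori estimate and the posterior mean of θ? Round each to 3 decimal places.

Posterior: Beta(1+0, 5+6) = Beta(1, 11).
Since α = 1 ≤ 1 and β > 1, the Beta density is monotone decreasing on [0,1]; the mode is at 0.
Mean = 1/(1+11) = 0.083.
Right-skewed posterior ⇒ mode < mean.

maximum a posteriori estimate = 0.000, posterior mean = 0.083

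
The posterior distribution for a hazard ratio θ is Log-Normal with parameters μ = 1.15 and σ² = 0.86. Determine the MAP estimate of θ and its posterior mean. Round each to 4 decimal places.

Mode = exp(μ − σ²) = exp(0.29) = 1.3364.
Mean = exp(μ + σ²/2) = exp(1.580) = 4.8550.

MAP = 1.3364, posterior mean = 4.8550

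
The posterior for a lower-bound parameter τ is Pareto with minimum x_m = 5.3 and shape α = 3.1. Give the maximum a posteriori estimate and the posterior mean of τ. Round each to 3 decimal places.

The Pareto density is strictly decreasing on [x_m, ∞), so the mode is x_m = 5.300.
Mean = α·x_m/(α−1) = 3.1·5.3/2.1 = 7.824.
The posterior is right-skewed, so the mean exceeds the mode.

MAP = 5.300, posterior mean = 7.824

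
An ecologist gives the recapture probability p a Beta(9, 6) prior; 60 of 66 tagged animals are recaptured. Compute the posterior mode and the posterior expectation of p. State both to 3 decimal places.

Posterior: Beta(9+60, 6+6) = Beta(69, 12).
Mode = (69−1)/(69+12−2) = 68/79 = 0.861.
Mean = 69/(69+12) = 69/81 = 0.852.
Left-skewed posterior ⇒ mean < mode.

MAP = 0.861, posterior mean = 0.852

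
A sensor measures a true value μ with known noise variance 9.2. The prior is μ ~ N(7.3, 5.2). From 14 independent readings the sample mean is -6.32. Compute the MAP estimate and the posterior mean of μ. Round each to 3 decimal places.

MAP: -4.792. Posterior mean: -4.792.

Posterior for μ is Normal. Precision-weighted mean: (1/5.2·7.3 + 14/9.2·-6.32) / (1/5.2 + 14/9.2) = -4.792.
A Normal posterior is symmetric, so mode = mean.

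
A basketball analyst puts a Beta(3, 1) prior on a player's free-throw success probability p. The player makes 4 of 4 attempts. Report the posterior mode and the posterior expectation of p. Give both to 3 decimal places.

posterior mode = 1.000, posterior expectation = 0.875

Posterior: Beta(3+4, 1+0) = Beta(7, 1).
Since β = 1 ≤ 1 and α > 1, the Beta density is monotone increasing on [0,1]; the mode is at 1.
Mean = 7/(7+1) = 0.875.
Left-skewed posterior ⇒ mean < mode.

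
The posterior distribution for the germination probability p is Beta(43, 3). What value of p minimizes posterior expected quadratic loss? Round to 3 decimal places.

Mode = (43−1)/(43+3−2) = 42/44 = 0.955.
Mean = 43/(43+3) = 43/46 = 0.935.
Quadratic loss ⇒ the optimal estimator is the posterior mean.

0.935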